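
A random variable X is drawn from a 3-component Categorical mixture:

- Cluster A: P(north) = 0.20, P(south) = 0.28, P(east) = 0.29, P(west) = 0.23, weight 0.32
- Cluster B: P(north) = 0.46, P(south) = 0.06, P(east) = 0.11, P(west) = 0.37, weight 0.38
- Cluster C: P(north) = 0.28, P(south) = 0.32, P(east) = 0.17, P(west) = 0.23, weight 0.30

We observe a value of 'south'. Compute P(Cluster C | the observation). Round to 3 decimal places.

Apply Bayes' rule: the posterior for each component is proportional to its prior times its likelihood at x.
Categorical probabilities:
  L_A = 0.28
  L_B = 0.06
  L_C = 0.32
Prior × likelihood for each component:
  P(Z=A)·L_A = 0.32 × 0.28 = 0.0896
  P(Z=B)·L_B = 0.38 × 0.06 = 0.0228
  P(Z=C)·L_C = 0.30 × 0.32 = 0.096
Evidence: 0.0896 + 0.0228 + 0.096 = 0.2084
P(Cluster C | the observation) ≈ 0.461

0.461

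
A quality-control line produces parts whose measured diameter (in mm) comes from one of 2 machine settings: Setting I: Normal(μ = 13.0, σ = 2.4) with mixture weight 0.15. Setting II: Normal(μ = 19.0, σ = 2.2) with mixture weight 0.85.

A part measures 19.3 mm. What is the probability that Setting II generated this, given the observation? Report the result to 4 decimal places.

P(component k | x) = P(Z=k)·f_k(x) / marginal(x), where marginal(x) = Σ_j P(Z=j)·f_j(x).
Component likelihoods at x = 19.3 mm:
  p_I = (1/(2.4·√(2π)))·exp(−(19.3−13.0)²/(2·2.4²)) = 0.166226·exp(-3.44531) = 0.00530174
  p_II = (1/(2.2·√(2π)))·exp(−(19.3−19.0)²/(2·2.2²)) = 0.181337·exp(-0.00930) = 0.179659
Weight by the priors:
  P(Z=I)·p_I = 0.15 × 0.00530174 = 0.000795261
  P(Z=II)·p_II = 0.85 × 0.179659 = 0.15271
Marginal: 0.000795261 + 0.15271 = 0.153506
P(Setting II | data) ≈ 0.9948

0.9948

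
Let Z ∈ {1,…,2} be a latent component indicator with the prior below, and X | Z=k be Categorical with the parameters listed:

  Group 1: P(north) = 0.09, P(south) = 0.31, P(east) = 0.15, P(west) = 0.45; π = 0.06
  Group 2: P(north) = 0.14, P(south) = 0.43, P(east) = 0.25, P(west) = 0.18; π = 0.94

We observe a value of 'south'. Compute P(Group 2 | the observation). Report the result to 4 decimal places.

0.9560

By Bayes' theorem, P(k | x) = w_k f_k(x) / Σ_j w_j f_j(x).
Component likelihoods at x = 'south':
  p_1 = P(south | comp) = 0.31
  p_2 = P(south | comp) = 0.43
Weight by the priors:
  w_1·p_1 = 0.06 × 0.31 = 0.0186
  w_2·p_2 = 0.94 × 0.43 = 0.4042
Normaliser: 0.0186 + 0.4042 = 0.4228
P(Group 2 | x) ≈ 0.9560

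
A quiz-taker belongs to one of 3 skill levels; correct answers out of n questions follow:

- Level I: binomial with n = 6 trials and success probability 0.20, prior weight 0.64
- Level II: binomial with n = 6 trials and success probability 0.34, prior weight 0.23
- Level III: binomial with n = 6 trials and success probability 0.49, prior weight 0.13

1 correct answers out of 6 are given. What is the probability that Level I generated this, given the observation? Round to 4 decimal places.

0.7777

By Bayes' theorem, P(k | x) = P(Z=k) f_k(x) / Σ_j P(Z=j) f_j(x).
Evaluate each component's likelihood at the observed value:
  f_I = 0.393216
  f_II = 0.255476
  f_III = 0.101437
Prior × likelihood for each component:
  P(Z=I)·f_I = 0.64 × 0.393216 = 0.251658
  P(Z=II)·f_II = 0.23 × 0.255476 = 0.0587594
  P(Z=III)·f_III = 0.13 × 0.101437 = 0.0131869
Normaliser: 0.251658 + 0.0587594 + 0.0131869 = 0.323605
P(Level I | the observation) = 0.251658 / 0.323605 ≈ 0.7777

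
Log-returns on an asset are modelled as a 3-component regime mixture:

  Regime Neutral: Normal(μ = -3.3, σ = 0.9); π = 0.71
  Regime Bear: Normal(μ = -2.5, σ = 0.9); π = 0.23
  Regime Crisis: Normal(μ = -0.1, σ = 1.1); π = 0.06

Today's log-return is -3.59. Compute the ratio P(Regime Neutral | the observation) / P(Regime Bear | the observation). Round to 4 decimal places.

Posterior odds = (P(Z=i) f_i(x)) / (P(Z=j) f_j(x)); the normalising sum cancels.
Component likelihoods at x = -3.59:
  L_Neutral = (1/(0.9·√(2π)))·exp(−(-3.59−-3.3)²/(2·0.9²)) = 0.443269·exp(-0.05191) = 0.420845
  L_Bear = (1/(0.9·√(2π)))·exp(−(-3.59−-2.5)²/(2·0.9²)) = 0.443269·exp(-0.73340) = 0.212891
  L_Crisis = (1/(1.1·√(2π)))·exp(−(-3.59−-0.1)²/(2·1.1²)) = 0.362675·exp(-5.03310) = 0.00236412
0.2988 / 0.048965 ≈ 6.1023

6.1023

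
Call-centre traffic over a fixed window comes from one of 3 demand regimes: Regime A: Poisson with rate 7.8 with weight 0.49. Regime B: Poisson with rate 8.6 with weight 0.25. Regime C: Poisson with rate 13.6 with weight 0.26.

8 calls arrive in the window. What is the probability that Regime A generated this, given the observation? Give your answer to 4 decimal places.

P(component k | x) = w_k·f_k(x) / marginal(x), where marginal(x) = Σ_j w_j·f_j(x).
Evaluate each component's likelihood at the observed value:
  f_A = 0.139232
  f_B = 0.136626
  f_C = 0.0360069
Prior × likelihood for each component:
  w_A·f_A = 0.49 × 0.139232 = 0.0682237
  w_B·f_B = 0.25 × 0.136626 = 0.0341566
  w_C·f_C = 0.26 × 0.0360069 = 0.0093618
Marginal: 0.0682237 + 0.0341566 + 0.0093618 = 0.111742
So the posterior for Regime A is 0.0682237 / 0.111742 ≈ 0.6105.

0.6105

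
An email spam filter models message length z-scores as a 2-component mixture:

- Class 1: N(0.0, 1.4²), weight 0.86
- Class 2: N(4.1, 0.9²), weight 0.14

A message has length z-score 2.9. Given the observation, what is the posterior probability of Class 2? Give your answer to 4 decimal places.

0.4708

Posterior ∝ prior × likelihood, so P(k | x) ∝ π_k f_k(x); normalise over all components.
Component likelihoods at x = 2.9:
  f_1 = 0.033346
  f_2 = 0.182233
Unnormalised posteriors:
  π_1·f_1 = 0.86 × 0.033346 = 0.0286775
  π_2·f_2 = 0.14 × 0.182233 = 0.0255127
Sum: 0.0286775 + 0.0255127 = 0.0541902
P(Class 2 | x) = 0.0255127 / 0.0541902 ≈ 0.4708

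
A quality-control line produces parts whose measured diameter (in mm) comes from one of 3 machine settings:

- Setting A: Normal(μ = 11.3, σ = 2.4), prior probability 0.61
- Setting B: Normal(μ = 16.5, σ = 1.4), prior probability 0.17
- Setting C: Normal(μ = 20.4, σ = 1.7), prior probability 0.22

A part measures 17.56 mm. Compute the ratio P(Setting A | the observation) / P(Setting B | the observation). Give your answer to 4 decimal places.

0.0929

Since P(k|x) ∝ π_k f_k(x), the posterior odds are π_i f_i(x) / (π_j f_j(x)).
Evaluate each component's likelihood at the observed value:
  p_A = (1/(2.4·√(2π)))·exp(−(17.56−11.3)²/(2·2.4²)) = 0.166226·exp(-3.40170) = 0.00553807
  p_B = (1/(1.4·√(2π)))·exp(−(17.56−16.5)²/(2·1.4²)) = 0.284959·exp(-0.28663) = 0.213943
  p_C = (1/(1.7·√(2π)))·exp(−(17.56−20.4)²/(2·1.7²)) = 0.234672·exp(-1.39543) = 0.0581343
Posterior odds = (π_A·p_A) / (π_B·p_B) = (0.61·0.00553807) / (0.17·0.213943) = 0.00337822 / 0.0363704 ≈ 0.0929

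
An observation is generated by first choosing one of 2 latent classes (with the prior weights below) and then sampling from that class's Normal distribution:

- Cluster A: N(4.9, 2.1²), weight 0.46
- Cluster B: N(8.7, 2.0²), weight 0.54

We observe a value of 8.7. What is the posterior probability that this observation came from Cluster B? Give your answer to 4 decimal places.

0.8637

The responsibility of component k is π_k f_k(x) divided by Σ_j π_j f_j(x).
Normal densities:
  L_A = (1/(2.1·√(2π)))·exp(−(8.7−4.9)²/(2·2.1²)) = 0.189973·exp(-1.63719) = 0.0369546
  L_B = (1/(2.0·√(2π)))·exp(−(8.7−8.7)²/(2·2.0²)) = 0.199471·exp(-0.00000) = 0.199471
Prior × likelihood for each component:
  π_A·L_A = 0.46 × 0.0369546 = 0.0169991
  π_B·L_B = 0.54 × 0.199471 = 0.107714
Sum: 0.0169991 + 0.107714 = 0.124714
Responsibility of Cluster B: 0.107714 / 0.124714 ≈ 0.8637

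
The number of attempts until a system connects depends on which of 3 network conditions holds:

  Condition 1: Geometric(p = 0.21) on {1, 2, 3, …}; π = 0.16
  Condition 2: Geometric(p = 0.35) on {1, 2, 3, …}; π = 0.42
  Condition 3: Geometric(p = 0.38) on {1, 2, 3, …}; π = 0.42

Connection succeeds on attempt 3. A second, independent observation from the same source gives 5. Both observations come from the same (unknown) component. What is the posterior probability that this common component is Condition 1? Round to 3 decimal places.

0.190

P(component k | x) = π_k·f_k(x) / marginal(x), where marginal(x) = Σ_j π_j·f_j(x).
Since both observations come from the same component, the likelihood for component k is f_k(x₁)·f_k(x₂).
  L_1 = [0.21·(1−0.21)^2 = 0.21·0.6241 = 0.131061] × [0.0817952] = 0.0107202
  L_2 = [0.35·(1−0.35)^2 = 0.35·0.4225 = 0.147875] × [0.0624772] = 0.00923881
  L_3 = [0.38·(1−0.38)^2 = 0.38·0.3844 = 0.146072] × [0.0561501] = 0.00820195
Prior × likelihood for each component:
  π_1·L_1 = 0.16 × 0.0107202 = 0.00171523
  π_2·L_2 = 0.42 × 0.00923881 = 0.0038803
  π_3·L_3 = 0.42 × 0.00820195 = 0.00344482
Denominator: 0.00171523 + 0.0038803 + 0.00344482 = 0.00904035
P(Condition 1 | data) = 0.00171523 / 0.00904035 ≈ 0.190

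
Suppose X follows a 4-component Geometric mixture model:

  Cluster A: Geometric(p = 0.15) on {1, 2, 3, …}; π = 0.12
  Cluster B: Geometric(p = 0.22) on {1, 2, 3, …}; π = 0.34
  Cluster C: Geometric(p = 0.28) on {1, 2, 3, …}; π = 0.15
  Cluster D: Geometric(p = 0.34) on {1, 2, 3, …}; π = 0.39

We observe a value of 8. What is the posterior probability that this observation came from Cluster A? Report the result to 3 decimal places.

Posterior ∝ prior × likelihood, so P(k | x) ∝ w_k f_k(x); normalise over all components.
Evaluate each component's likelihood at the observed value:
  L_A = 0.15·(1−0.15)^7 = 0.15·0.320577 = 0.0480866
  L_B = 0.22·(1−0.22)^7 = 0.22·0.175656 = 0.0386443
  L_C = 0.28·(1−0.28)^7 = 0.28·0.100306 = 0.0280857
  L_D = 0.34·(1−0.34)^7 = 0.34·0.0545516 = 0.0185475
Unnormalised posteriors:
  w_A·L_A = 0.12 × 0.0480866 = 0.00577039
  w_B·L_B = 0.34 × 0.0386443 = 0.013139
  w_C·L_C = 0.15 × 0.0280857 = 0.00421286
  w_D·L_D = 0.39 × 0.0185475 = 0.00723354
Sum: 0.00577039 + 0.013139 + 0.00421286 + 0.00723354 = 0.0303558
So the posterior for Cluster A is 0.00577039 / 0.0303558 ≈ 0.190.

0.190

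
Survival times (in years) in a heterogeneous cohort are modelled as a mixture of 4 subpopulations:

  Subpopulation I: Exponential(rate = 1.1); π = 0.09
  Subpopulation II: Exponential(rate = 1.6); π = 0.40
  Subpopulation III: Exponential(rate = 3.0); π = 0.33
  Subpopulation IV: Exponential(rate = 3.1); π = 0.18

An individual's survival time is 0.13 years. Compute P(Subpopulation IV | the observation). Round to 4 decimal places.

0.2262

Apply Bayes' rule: the posterior for each component is proportional to its prior times its likelihood at x.
Component likelihoods at x = 0.13 years:
  f_I = 0.953429
  f_II = 1.29953
  f_III = 2.03117
  f_IV = 2.07177
Weight by the priors:
  π_I·f_I = 0.09 × 0.953429 = 0.0858087
  π_II·f_II = 0.40 × 1.29953 = 0.519813
  π_III·f_III = 0.33 × 2.03117 = 0.670286
  π_IV·f_IV = 0.18 × 2.07177 = 0.372918
Marginal: 0.0858087 + 0.519813 + 0.670286 + 0.372918 = 1.64883
Responsibility of Subpopulation IV: 0.372918 / 1.64883 ≈ 0.2262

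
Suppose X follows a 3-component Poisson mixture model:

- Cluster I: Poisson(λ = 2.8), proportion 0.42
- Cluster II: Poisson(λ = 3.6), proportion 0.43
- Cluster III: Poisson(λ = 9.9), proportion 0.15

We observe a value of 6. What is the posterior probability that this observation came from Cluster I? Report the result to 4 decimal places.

0.2737

P(component k | x) = π_k·f_k(x) / marginal(x), where marginal(x) = Σ_j π_j·f_j(x).
Component likelihoods at x = 6:
  L_I = e^(−2.8)·2.8^6/6! = 0.0406997
  L_II = e^(−3.6)·3.6^6/6! = 0.0826081
  L_III = e^(−9.9)·9.9^6/6! = 0.065609
Weight by the priors:
  π_I·L_I = 0.42 × 0.0406997 = 0.0170939
  π_II·L_II = 0.43 × 0.0826081 = 0.0355215
  π_III·L_III = 0.15 × 0.065609 = 0.00984135
Normaliser: 0.0170939 + 0.0355215 + 0.00984135 = 0.0624567
So the posterior for Cluster I is 0.0170939 / 0.0624567 ≈ 0.2737.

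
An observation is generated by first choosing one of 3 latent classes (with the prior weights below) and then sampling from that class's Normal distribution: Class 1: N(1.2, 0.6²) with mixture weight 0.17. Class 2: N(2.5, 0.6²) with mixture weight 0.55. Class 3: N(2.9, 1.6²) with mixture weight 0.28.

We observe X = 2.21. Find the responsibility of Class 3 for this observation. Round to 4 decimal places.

0.1528

The responsibility of component k is P(Z=k) f_k(x) divided by Σ_j P(Z=j) f_j(x).
Component likelihoods at x = 2.21:
  L_1 = 0.161231
  L_2 = 0.591604
  L_3 = 0.227199
Unnormalised posteriors:
  P(Z=1)·L_1 = 0.17 × 0.161231 = 0.0274092
  P(Z=2)·L_2 = 0.55 × 0.591604 = 0.325382
  P(Z=3)·L_3 = 0.28 × 0.227199 = 0.0636156
Normaliser: 0.0274092 + 0.325382 + 0.0636156 = 0.416407
Responsibility of Class 3: 0.0636156 / 0.416407 ≈ 0.1528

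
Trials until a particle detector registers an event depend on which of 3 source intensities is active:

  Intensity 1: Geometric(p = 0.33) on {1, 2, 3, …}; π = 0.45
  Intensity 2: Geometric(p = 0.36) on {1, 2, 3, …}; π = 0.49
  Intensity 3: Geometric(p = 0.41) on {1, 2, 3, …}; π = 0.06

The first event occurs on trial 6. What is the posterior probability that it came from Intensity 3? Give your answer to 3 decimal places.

The responsibility of component k is π_k f_k(x) divided by Σ_j π_j f_j(x).
Evaluate each component's likelihood at the observed value:
  L_1 = 0.33·(1−0.33)^5 = 0.33·0.135013 = 0.0445541
  L_2 = 0.36·(1−0.36)^5 = 0.36·0.107374 = 0.0386547
  L_3 = 0.41·(1−0.41)^5 = 0.41·0.0714924 = 0.0293119
Unnormalised posteriors:
  π_1·L_1 = 0.45 × 0.0445541 = 0.0200494
  π_2·L_2 = 0.49 × 0.0386547 = 0.0189408
  π_3·L_3 = 0.06 × 0.0293119 = 0.00175871
Evidence: 0.0200494 + 0.0189408 + 0.00175871 = 0.0407489
So the posterior for Intensity 3 is 0.00175871 / 0.0407489 ≈ 0.043.

0.043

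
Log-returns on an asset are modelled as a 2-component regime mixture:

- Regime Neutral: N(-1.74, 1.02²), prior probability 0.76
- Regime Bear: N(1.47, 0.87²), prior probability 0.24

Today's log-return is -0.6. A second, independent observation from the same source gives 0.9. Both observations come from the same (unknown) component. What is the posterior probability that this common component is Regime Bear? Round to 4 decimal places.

Posterior ∝ prior × likelihood, so P(k | x) ∝ P(Z=k) f_k(x); normalise over all components.
Since both observations come from the same component, the likelihood for component k is f_k(x₁)·f_k(x₂).
  p_Neutral = [(1/(1.02·√(2π)))·exp(−(-0.6−-1.74)²/(2·1.02²)) = 0.391120·exp(-0.62457) = 0.209442] × [0.0137293] = 0.00287549
  p_Bear = [(1/(0.87·√(2π)))·exp(−(-0.6−1.47)²/(2·0.87²)) = 0.458554·exp(-2.83056) = 0.0270455] × [0.369982] = 0.0100063
Unnormalised posteriors:
  P(Z=Neutral)·p_Neutral = 0.76 × 0.00287549 = 0.00218538
  P(Z=Bear)·p_Bear = 0.24 × 0.0100063 = 0.00240152
Marginal: 0.00218538 + 0.00240152 = 0.0045869
So the posterior for Regime Bear is 0.00240152 / 0.0045869 ≈ 0.5236.

0.5236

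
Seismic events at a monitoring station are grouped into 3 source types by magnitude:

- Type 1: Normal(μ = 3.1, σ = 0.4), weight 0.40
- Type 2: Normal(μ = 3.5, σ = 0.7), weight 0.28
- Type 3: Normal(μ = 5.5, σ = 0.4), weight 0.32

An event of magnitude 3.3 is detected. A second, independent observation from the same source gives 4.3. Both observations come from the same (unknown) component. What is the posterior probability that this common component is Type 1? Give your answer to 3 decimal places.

0.079

P(component k | x) = π_k·f_k(x) / marginal(x), where marginal(x) = Σ_j π_j·f_j(x).
Since both observations come from the same component, the likelihood for component k is f_k(x₁)·f_k(x₂).
  L_1 = [(1/(0.4·√(2π)))·exp(−(3.3−3.1)²/(2·0.4²)) = 0.997356·exp(-0.12500) = 0.880163] × [0.0110796] = 0.00975188
  L_2 = [(1/(0.7·√(2π)))·exp(−(3.3−3.5)²/(2·0.7²)) = 0.569918·exp(-0.04082) = 0.547124] × [0.296614] = 0.162284
  L_3 = [(1/(0.4·√(2π)))·exp(−(3.3−5.5)²/(2·0.4²)) = 0.997356·exp(-15.12500) = 2.69244e-07] × [0.0110796] = 2.98312e-09
Weight by the priors:
  π_1·L_1 = 0.40 × 0.00975188 = 0.00390075
  π_2·L_2 = 0.28 × 0.162284 = 0.0454396
  π_3·L_3 = 0.32 × 2.98312e-09 = 9.54599e-10
Marginal: 0.00390075 + 0.0454396 + 9.54599e-10 = 0.0493404
So the posterior for Type 1 is 0.00390075 / 0.0493404 ≈ 0.079.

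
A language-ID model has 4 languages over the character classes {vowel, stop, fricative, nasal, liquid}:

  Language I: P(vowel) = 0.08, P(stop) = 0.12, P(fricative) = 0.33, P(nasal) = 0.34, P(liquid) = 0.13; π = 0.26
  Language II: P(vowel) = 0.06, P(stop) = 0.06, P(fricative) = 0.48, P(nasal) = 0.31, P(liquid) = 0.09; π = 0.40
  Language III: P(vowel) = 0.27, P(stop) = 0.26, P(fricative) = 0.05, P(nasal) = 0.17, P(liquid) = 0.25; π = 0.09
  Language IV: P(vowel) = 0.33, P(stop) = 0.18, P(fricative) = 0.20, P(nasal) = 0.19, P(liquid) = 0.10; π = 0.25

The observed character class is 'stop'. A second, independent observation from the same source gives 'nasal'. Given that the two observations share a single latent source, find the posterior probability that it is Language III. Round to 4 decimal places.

0.1301

By Bayes' theorem, P(k | x) = w_k f_k(x) / Σ_j w_j f_j(x).
Since both observations come from the same component, the likelihood for component k is f_k(x₁)·f_k(x₂).
  f_I = [P(stop | comp) = 0.12] × [0.34] = 0.0408
  f_II = [P(stop | comp) = 0.06] × [0.31] = 0.0186
  f_III = [P(stop | comp) = 0.26] × [0.17] = 0.0442
  f_IV = [P(stop | comp) = 0.18] × [0.19] = 0.0342
Unnormalised posteriors:
  w_I·f_I = 0.26 × 0.0408 = 0.010608
  w_II·f_II = 0.40 × 0.0186 = 0.00744
  w_III·f_III = 0.09 × 0.0442 = 0.003978
  w_IV·f_IV = 0.25 × 0.0342 = 0.00855
Evidence: 0.010608 + 0.00744 + 0.003978 + 0.00855 = 0.030576
P(Language III | x) = 0.003978 / 0.030576 ≈ 0.1301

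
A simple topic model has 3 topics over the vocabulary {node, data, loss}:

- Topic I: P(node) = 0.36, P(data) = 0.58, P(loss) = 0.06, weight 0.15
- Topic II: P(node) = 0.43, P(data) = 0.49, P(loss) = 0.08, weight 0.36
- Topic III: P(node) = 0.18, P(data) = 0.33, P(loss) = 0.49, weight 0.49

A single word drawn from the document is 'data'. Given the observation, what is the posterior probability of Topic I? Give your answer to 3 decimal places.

By Bayes' theorem, P(k | x) = π_k f_k(x) / Σ_j π_j f_j(x).
Categorical probabilities:
  L_I = P(data | comp) = 0.58
  L_II = P(data | comp) = 0.49
  L_III = P(data | comp) = 0.33
Prior × likelihood for each component:
  π_I·L_I = 0.15 × 0.58 = 0.087
  π_II·L_II = 0.36 × 0.49 = 0.1764
  π_III·L_III = 0.49 × 0.33 = 0.1617
Denominator: 0.087 + 0.1764 + 0.1617 = 0.4251
P(Topic I | x) ≈ 0.205

0.205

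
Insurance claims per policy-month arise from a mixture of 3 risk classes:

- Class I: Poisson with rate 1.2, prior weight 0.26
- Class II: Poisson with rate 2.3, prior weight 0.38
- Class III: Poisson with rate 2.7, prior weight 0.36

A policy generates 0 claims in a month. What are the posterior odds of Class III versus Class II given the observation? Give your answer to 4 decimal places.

0.6350

Only the two components matter; the odds are (π_i f_i(x)) / (π_j f_j(x)).
Evaluate each component's likelihood at the observed value:
  f_I = e^(−1.2)·1.2^0/0! = 0.301194
  f_II = e^(−2.3)·2.3^0/0! = 0.100259
  f_III = e^(−2.7)·2.7^0/0! = 0.0672055
Posterior odds = (π_III·f_III) / (π_II·f_II) = (0.36·0.0672055) / (0.38·0.100259) = 0.024194 / 0.0380984 ≈ 0.6350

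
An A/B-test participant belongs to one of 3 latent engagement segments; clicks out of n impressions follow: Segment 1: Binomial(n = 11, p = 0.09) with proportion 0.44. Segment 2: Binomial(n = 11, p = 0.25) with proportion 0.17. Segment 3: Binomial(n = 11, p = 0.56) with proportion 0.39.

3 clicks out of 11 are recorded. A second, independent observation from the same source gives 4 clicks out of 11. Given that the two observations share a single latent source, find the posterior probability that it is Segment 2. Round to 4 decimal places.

0.7970

By Bayes' theorem, P(k | x) = w_k f_k(x) / Σ_j w_j f_j(x).
Since both observations come from the same component, the likelihood for component k is f_k(x₁)·f_k(x₂).
  L_1 = [C(11,3)·0.09^3·0.91^8 = 165·0.000729·0.470253 = 0.0565643] × [0.0111885] = 0.000632873
  L_2 = [C(11,3)·0.25^3·0.75^8 = 165·0.015625·0.100113 = 0.258104] × [0.172069] = 0.0444116
  L_3 = [C(11,3)·0.56^3·0.44^8 = 165·0.175616·0.00140482 = 0.040707] × [0.103618] = 0.00421798
Multiply by the mixture weights:
  w_1·L_1 = 0.44 × 0.000632873 = 0.000278464
  w_2·L_2 = 0.17 × 0.0444116 = 0.00754998
  w_3·L_3 = 0.39 × 0.00421798 = 0.00164501
Denominator: 0.000278464 + 0.00754998 + 0.00164501 = 0.00947346
Responsibility of Segment 2: 0.00754998 / 0.00947346 ≈ 0.7970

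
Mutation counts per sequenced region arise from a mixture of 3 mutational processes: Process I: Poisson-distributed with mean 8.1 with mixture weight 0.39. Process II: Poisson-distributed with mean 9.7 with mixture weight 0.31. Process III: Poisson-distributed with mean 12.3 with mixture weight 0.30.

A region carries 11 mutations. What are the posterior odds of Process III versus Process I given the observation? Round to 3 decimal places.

1.142

Only the two components matter; the odds are (π_i f_i(x)) / (π_j f_j(x)).
Poisson probabilities:
  p_I = 0.0748849
  p_II = 0.109819
  p_III = 0.111168
Odds = (0.30/0.39) × (0.111168/0.0748849) = 0.769231 × 1.48451 ≈ 1.142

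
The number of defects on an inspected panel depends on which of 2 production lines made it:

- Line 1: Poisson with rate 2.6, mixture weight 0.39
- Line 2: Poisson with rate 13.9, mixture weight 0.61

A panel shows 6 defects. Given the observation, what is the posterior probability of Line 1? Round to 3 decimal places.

The responsibility of component k is π_k f_k(x) divided by Σ_j π_j f_j(x).
Evaluate each component's likelihood at the observed value:
  p_1 = e^(−2.6)·2.6^6/6! = 0.0318671
  p_2 = e^(−13.9)·13.9^6/6! = 0.00920583
Unnormalised posteriors:
  π_1·p_1 = 0.39 × 0.0318671 = 0.0124282
  π_2·p_2 = 0.61 × 0.00920583 = 0.00561556
Denominator: 0.0124282 + 0.00561556 = 0.0180437
P(Line 1 | x) = 0.0124282 / 0.0180437 ≈ 0.689

0.689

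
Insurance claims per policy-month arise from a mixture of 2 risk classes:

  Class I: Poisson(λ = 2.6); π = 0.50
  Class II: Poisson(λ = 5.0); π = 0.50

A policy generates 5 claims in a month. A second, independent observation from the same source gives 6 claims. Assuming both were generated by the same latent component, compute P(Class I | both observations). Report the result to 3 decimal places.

Posterior ∝ prior × likelihood, so P(k | x) ∝ π_k f_k(x); normalise over all components.
Since both observations come from the same component, the likelihood for component k is f_k(x₁)·f_k(x₂).
  p_I = [e^(−2.6)·2.6^5/5! = 0.0735394] × [0.0318671] = 0.00234348
  p_II = [e^(−5.0)·5.0^5/5! = 0.175467] × [0.146223] = 0.0256573
Weight by the priors:
  π_I·p_I = 0.50 × 0.00234348 = 0.00117174
  π_II·p_II = 0.50 × 0.0256573 = 0.0128287
Normaliser: 0.00117174 + 0.0128287 = 0.0140004
Responsibility of Class I: 0.00117174 / 0.0140004 ≈ 0.084

0.084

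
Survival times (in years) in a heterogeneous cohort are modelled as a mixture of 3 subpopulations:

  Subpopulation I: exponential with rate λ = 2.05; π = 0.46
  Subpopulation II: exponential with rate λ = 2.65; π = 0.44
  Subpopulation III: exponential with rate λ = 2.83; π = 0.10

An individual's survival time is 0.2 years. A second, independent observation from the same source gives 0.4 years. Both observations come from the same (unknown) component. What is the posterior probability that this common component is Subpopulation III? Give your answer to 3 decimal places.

By Bayes' theorem, P(k | x) = π_k f_k(x) / Σ_j π_j f_j(x).
Since both observations come from the same component, the likelihood for component k is f_k(x₁)·f_k(x₂).
  p_I = [2.05·e^(−2.05·0.2) = 2.05·e^(−0.4100) = 1.36048] × [0.902885] = 1.22836
  p_II = [2.65·e^(−2.65·0.2) = 2.65·e^(−0.5300) = 1.5598] × [0.918108] = 1.43207
  p_III = [2.83·e^(−2.83·0.2) = 2.83·e^(−0.5660) = 1.60685] × [0.912358] = 1.46602
Multiply by the mixture weights:
  π_I·p_I = 0.46 × 1.22836 = 0.565045
  π_II·p_II = 0.44 × 1.43207 = 0.63011
  π_III·p_III = 0.10 × 1.46602 = 0.146602
Marginal: 0.565045 + 0.63011 + 0.146602 = 1.34176
P(Subpopulation III | x) = 0.146602 / 1.34176 ≈ 0.109

0.109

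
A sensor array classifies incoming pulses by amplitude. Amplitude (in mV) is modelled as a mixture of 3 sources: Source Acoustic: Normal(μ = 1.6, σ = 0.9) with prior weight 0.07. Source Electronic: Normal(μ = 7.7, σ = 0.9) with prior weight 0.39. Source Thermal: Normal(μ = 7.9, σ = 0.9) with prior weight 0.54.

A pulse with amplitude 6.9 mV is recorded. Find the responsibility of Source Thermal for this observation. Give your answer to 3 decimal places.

By Bayes' theorem, P(k | x) = π_k f_k(x) / Σ_j π_j f_j(x).
Normal densities:
  f_Acoustic = 1.30682e-08
  f_Electronic = 0.298603
  f_Thermal = 0.239103
Multiply by the mixture weights:
  π_Acoustic·f_Acoustic = 0.07 × 1.30682e-08 = 9.14774e-10
  π_Electronic·f_Electronic = 0.39 × 0.298603 = 0.116455
  π_Thermal·f_Thermal = 0.54 × 0.239103 = 0.129115
Marginal: 9.14774e-10 + 0.116455 + 0.129115 = 0.245571
P(Source Thermal | 6.9 mV) ≈ 0.526

0.526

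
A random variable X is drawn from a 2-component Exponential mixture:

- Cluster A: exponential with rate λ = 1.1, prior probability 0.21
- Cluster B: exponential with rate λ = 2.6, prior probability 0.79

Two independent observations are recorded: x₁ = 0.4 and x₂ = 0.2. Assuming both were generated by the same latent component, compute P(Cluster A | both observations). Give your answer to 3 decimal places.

The responsibility of component k is π_k f_k(x) divided by Σ_j π_j f_j(x).
Since both observations come from the same component, the likelihood for component k is f_k(x₁)·f_k(x₂).
  L_A = [0.70844] × [0.882771] = 0.62539
  L_B = [0.918982] × [1.54575] = 1.42052
Weight by the priors:
  π_A·L_A = 0.21 × 0.62539 = 0.131332
  π_B·L_B = 0.79 × 1.42052 = 1.12221
Normaliser: 0.131332 + 1.12221 = 1.25354
So the posterior for Cluster A is 0.131332 / 1.25354 ≈ 0.105.

0.105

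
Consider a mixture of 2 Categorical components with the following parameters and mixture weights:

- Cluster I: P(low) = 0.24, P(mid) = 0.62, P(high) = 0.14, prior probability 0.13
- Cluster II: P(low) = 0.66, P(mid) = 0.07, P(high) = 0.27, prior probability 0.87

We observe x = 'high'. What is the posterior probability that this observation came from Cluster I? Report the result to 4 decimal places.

The responsibility of component k is w_k f_k(x) divided by Σ_j w_j f_j(x).
Component likelihoods at x = 'high':
  f_I = P(high | comp) = 0.14
  f_II = P(high | comp) = 0.27
Prior × likelihood for each component:
  w_I·f_I = 0.13 × 0.14 = 0.0182
  w_II·f_II = 0.87 × 0.27 = 0.2349
Evidence: 0.0182 + 0.2349 = 0.2531
P(Cluster I | data) = 0.0182 / 0.2531 ≈ 0.0719

0.0719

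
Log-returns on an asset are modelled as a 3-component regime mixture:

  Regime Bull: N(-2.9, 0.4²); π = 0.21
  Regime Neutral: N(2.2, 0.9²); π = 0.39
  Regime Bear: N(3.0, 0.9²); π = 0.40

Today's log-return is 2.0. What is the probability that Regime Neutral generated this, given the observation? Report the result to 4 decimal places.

0.6381

P(component k | x) = P(Z=k)·f_k(x) / marginal(x), where marginal(x) = Σ_j P(Z=j)·f_j(x).
Normal densities:
  L_Bull = (1/(0.4·√(2π)))·exp(−(2.0−-2.9)²/(2·0.4²)) = 0.997356·exp(-75.03125) = 2.58936e-33
  L_Neutral = (1/(0.9·√(2π)))·exp(−(2.0−2.2)²/(2·0.9²)) = 0.443269·exp(-0.02469) = 0.432458
  L_Bear = (1/(0.9·√(2π)))·exp(−(2.0−3.0)²/(2·0.9²)) = 0.443269·exp(-0.61728) = 0.239103
Multiply by the mixture weights:
  P(Z=Bull)·L_Bull = 0.21 × 2.58936e-33 = 5.43765e-34
  P(Z=Neutral)·L_Neutral = 0.39 × 0.432458 = 0.168659
  P(Z=Bear)·L_Bear = 0.40 × 0.239103 = 0.0956411
Marginal: 5.43765e-34 + 0.168659 + 0.0956411 = 0.2643
P(Regime Neutral | 2.0) = 0.168659 / 0.2643 ≈ 0.6381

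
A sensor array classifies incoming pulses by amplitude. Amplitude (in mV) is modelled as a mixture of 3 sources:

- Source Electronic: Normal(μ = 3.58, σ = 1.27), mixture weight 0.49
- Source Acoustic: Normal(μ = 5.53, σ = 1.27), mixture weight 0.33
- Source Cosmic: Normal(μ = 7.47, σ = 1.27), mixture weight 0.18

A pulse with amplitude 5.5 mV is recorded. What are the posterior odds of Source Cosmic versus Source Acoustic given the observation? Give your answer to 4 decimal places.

Since P(k|x) ∝ π_k f_k(x), the posterior odds are π_i f_i(x) / (π_j f_j(x)).
Component likelihoods at x = 5.5 mV:
  p_Electronic = (1/(1.27·√(2π)))·exp(−(5.5−3.58)²/(2·1.27²)) = 0.314128·exp(-1.14279) = 0.100185
  p_Acoustic = (1/(1.27·√(2π)))·exp(−(5.5−5.53)²/(2·1.27²)) = 0.314128·exp(-0.00028) = 0.31404
  p_Cosmic = (1/(1.27·√(2π)))·exp(−(5.5−7.47)²/(2·1.27²)) = 0.314128·exp(-1.20308) = 0.0943224
Odds = (0.18/0.33) × (0.0943224/0.31404) = 0.545455 × 0.300351 ≈ 0.1638

0.1638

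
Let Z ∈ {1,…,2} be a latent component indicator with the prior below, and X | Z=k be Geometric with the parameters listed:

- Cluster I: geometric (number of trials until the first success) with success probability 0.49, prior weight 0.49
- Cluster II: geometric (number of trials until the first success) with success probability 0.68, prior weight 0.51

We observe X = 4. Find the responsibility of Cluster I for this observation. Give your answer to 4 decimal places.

The responsibility of component k is P(Z=k) f_k(x) divided by Σ_j P(Z=j) f_j(x).
Geometric probabilities:
  f_I = 0.064999
  f_II = 0.0222822
Multiply by the mixture weights:
  P(Z=I)·f_I = 0.49 × 0.064999 = 0.0318495
  P(Z=II)·f_II = 0.51 × 0.0222822 = 0.0113639
Denominator: 0.0318495 + 0.0113639 = 0.0432134
P(Cluster I | x) = 0.0318495 / 0.0432134 ≈ 0.7370

0.7370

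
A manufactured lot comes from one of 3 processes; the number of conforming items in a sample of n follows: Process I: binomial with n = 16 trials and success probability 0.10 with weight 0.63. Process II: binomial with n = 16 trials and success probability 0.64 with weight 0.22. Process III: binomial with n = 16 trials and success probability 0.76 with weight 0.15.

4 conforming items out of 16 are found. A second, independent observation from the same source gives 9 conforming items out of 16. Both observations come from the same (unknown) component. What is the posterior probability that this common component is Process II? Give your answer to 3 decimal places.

0.994

By Bayes' theorem, P(k | x) = π_k f_k(x) / Σ_j π_j f_j(x).
Since both observations come from the same component, the likelihood for component k is f_k(x₁)·f_k(x₂).
  L_I = [C(16,4)·0.10^4·0.90^12 = 1820·0.0001·0.28243 = 0.0514022] × [5.47172e-06] = 2.81258e-07
  L_II = [C(16,4)·0.64^4·0.36^12 = 1820·0.167772·4.73838e-06 = 0.00144684] × [0.161497] = 0.00023366
  L_III = [C(16,4)·0.76^4·0.24^12 = 1820·0.333622·3.65203e-08 = 2.21748e-05] × [0.0443841] = 9.8421e-07
Prior × likelihood for each component:
  π_I·L_I = 0.63 × 2.81258e-07 = 1.77193e-07
  π_II·L_II = 0.22 × 0.00023366 = 5.14052e-05
  π_III·L_III = 0.15 × 9.8421e-07 = 1.47631e-07
Marginal: 1.77193e-07 + 5.14052e-05 + 1.47631e-07 = 5.173e-05
P(Process II | x) = 5.14052e-05 / 5.173e-05 ≈ 0.994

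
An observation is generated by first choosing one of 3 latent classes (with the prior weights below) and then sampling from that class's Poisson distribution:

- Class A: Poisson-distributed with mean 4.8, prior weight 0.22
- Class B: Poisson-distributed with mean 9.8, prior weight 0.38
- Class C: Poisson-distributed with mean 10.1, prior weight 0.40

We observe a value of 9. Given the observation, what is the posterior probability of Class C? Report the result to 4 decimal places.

0.4731

P(component k | x) = π_k·f_k(x) / marginal(x), where marginal(x) = Σ_j π_j·f_j(x).
Poisson probabilities:
  p_A = e^(−4.8)·4.8^9/9! = 0.0306757
  p_B = e^(−9.8)·9.8^9/9! = 0.127405
  p_C = e^(−10.1)·10.1^9/9! = 0.12381
Multiply by the mixture weights:
  π_A·p_A = 0.22 × 0.0306757 = 0.00674866
  π_B·p_B = 0.38 × 0.127405 = 0.0484138
  π_C·p_C = 0.40 × 0.12381 = 0.0495239
Marginal: 0.00674866 + 0.0484138 + 0.0495239 = 0.104686
So the posterior for Class C is 0.0495239 / 0.104686 ≈ 0.4731.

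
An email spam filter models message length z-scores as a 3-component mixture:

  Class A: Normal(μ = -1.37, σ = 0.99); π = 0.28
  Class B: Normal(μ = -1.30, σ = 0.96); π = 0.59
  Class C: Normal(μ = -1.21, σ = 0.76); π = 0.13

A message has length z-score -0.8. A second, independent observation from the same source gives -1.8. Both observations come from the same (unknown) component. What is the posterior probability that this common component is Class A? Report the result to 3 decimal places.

P(component k | x) = w_k·f_k(x) / marginal(x), where marginal(x) = Σ_j w_j·f_j(x).
Since both observations come from the same component, the likelihood for component k is f_k(x₁)·f_k(x₂).
  f_A = [0.341422] × [0.366698] = 0.125199
  f_B = [0.362856] × [0.362856] = 0.131664
  f_C = [0.453837] × [0.388355] = 0.17625
Unnormalised posteriors:
  w_A·f_A = 0.28 × 0.125199 = 0.0350557
  w_B·f_B = 0.59 × 0.131664 = 0.0776819
  w_C·f_C = 0.13 × 0.17625 = 0.0229125
Marginal: 0.0350557 + 0.0776819 + 0.0229125 = 0.13565
Responsibility of Class A: 0.0350557 / 0.13565 ≈ 0.258

0.258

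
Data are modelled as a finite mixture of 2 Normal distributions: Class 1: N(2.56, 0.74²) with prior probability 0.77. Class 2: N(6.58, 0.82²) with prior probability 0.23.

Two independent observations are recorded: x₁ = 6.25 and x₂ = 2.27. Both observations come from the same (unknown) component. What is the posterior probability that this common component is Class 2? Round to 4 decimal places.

Apply Bayes' rule: the posterior for each component is proportional to its prior times its likelihood at x.
Since both observations come from the same component, the likelihood for component k is f_k(x₁)·f_k(x₂).
  f_1 = [(1/(0.74·√(2π)))·exp(−(6.25−2.56)²/(2·0.74²)) = 0.539111·exp(-12.43252) = 2.14932e-06] × [0.499263] = 1.07308e-06
  f_2 = [(1/(0.82·√(2π)))·exp(−(6.25−6.58)²/(2·0.82²)) = 0.486515·exp(-0.08098) = 0.448671] × [4.87601e-07] = 2.18772e-07
Weight by the priors:
  P(Z=1)·f_1 = 0.77 × 1.07308e-06 = 8.26269e-07
  P(Z=2)·f_2 = 0.23 × 2.18772e-07 = 5.03176e-08
Evidence: 8.26269e-07 + 5.03176e-08 = 8.76587e-07
So the posterior for Class 2 is 5.03176e-08 / 8.76587e-07 ≈ 0.0574.

0.0574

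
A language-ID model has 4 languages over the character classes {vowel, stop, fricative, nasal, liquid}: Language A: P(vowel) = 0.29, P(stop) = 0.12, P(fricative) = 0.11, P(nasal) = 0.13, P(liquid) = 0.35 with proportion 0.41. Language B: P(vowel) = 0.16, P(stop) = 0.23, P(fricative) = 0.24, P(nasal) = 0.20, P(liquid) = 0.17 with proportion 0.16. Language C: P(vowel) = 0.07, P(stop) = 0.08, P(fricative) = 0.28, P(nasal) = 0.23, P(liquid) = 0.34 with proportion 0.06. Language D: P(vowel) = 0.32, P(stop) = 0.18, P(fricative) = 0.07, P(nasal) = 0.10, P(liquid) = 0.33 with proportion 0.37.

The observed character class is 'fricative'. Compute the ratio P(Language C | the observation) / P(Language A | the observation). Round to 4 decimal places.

Posterior odds = (π_i f_i(x)) / (π_j f_j(x)); the normalising sum cancels.
Categorical probabilities:
  f_A = 0.11
  f_B = 0.24
  f_C = 0.28
  f_D = 0.07
Odds = (0.06/0.41) × (0.28/0.11) = 0.146341 × 2.54545 ≈ 0.3725

0.3725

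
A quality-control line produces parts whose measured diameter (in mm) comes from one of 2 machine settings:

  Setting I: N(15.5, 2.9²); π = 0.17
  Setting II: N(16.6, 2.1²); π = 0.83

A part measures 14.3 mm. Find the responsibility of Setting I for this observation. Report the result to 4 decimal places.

0.1987

The responsibility of component k is P(Z=k) f_k(x) divided by Σ_j P(Z=j) f_j(x).
Evaluate each component's likelihood at the observed value:
  L_I = (1/(2.9·√(2π)))·exp(−(14.3−15.5)²/(2·2.9²)) = 0.137566·exp(-0.08561) = 0.126279
  L_II = (1/(2.1·√(2π)))·exp(−(14.3−16.6)²/(2·2.1²)) = 0.189973·exp(-0.59977) = 0.104283
Unnormalised posteriors:
  P(Z=I)·L_I = 0.17 × 0.126279 = 0.0214674
  P(Z=II)·L_II = 0.83 × 0.104283 = 0.0865547
Evidence: 0.0214674 + 0.0865547 = 0.108022
P(Setting I | 14.3 mm) ≈ 0.1987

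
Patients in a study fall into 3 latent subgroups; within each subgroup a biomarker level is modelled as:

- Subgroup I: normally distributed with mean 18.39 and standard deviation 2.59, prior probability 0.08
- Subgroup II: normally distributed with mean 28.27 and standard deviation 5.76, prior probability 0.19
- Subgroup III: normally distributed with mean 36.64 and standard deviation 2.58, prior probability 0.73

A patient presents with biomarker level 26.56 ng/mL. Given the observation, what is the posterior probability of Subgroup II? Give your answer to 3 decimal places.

By Bayes' theorem, P(k | x) = P(Z=k) f_k(x) / Σ_j P(Z=j) f_j(x).
Evaluate each component's likelihood at the observed value:
  L_I = 0.00106387
  L_II = 0.0662749
  L_III = 7.49296e-05
Multiply by the mixture weights:
  P(Z=I)·L_I = 0.08 × 0.00106387 = 8.51095e-05
  P(Z=II)·L_II = 0.19 × 0.0662749 = 0.0125922
  P(Z=III)·L_III = 0.73 × 7.49296e-05 = 5.46986e-05
Denominator: 8.51095e-05 + 0.0125922 + 5.46986e-05 = 0.012732
Responsibility of Subgroup II: 0.0125922 / 0.012732 ≈ 0.989

0.989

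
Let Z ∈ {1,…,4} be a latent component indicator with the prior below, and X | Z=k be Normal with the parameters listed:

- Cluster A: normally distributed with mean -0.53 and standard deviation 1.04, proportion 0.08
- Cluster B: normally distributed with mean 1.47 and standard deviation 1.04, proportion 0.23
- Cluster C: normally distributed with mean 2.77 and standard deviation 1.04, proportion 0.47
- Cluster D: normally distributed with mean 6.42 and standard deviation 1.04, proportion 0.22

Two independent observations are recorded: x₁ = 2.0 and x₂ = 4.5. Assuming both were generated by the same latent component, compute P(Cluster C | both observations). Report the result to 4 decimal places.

The responsibility of component k is P(Z=k) f_k(x) divided by Σ_j P(Z=j) f_j(x).
Since both observations come from the same component, the likelihood for component k is f_k(x₁)·f_k(x₂).
  p_A = [(1/(1.04·√(2π)))·exp(−(2.0−-0.53)²/(2·1.04²)) = 0.383598·exp(-2.95900) = 0.0198976] × [3.19408e-06] = 6.35546e-08
  p_B = [(1/(1.04·√(2π)))·exp(−(2.0−1.47)²/(2·1.04²)) = 0.383598·exp(-0.12985) = 0.336885] × [0.00550396] = 0.0018542
  p_C = [(1/(1.04·√(2π)))·exp(−(2.0−2.77)²/(2·1.04²)) = 0.383598·exp(-0.27408) = 0.291637] × [0.0961629] = 0.0280447
  p_D = [(1/(1.04·√(2π)))·exp(−(2.0−6.42)²/(2·1.04²)) = 0.383598·exp(-9.03125) = 4.58833e-05] × [0.0697874] = 3.20208e-06
Unnormalised posteriors:
  P(Z=A)·p_A = 0.08 × 6.35546e-08 = 5.08437e-09
  P(Z=B)·p_B = 0.23 × 0.0018542 = 0.000426466
  P(Z=C)·p_C = 0.47 × 0.0280447 = 0.013181
  P(Z=D)·p_D = 0.22 × 3.20208e-06 = 7.04457e-07
Normaliser: 5.08437e-09 + 0.000426466 + 0.013181 + 7.04457e-07 = 0.0136082
So the posterior for Cluster C is 0.013181 / 0.0136082 ≈ 0.9686.

0.9686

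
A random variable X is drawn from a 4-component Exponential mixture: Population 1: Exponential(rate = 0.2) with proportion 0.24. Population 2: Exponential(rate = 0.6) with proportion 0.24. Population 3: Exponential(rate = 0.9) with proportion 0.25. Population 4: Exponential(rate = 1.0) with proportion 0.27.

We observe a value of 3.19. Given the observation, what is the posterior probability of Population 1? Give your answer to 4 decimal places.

The responsibility of component k is P(Z=k) f_k(x) divided by Σ_j P(Z=j) f_j(x).
Exponential densities:
  f_1 = 0.10567
  f_2 = 0.0884935
  f_3 = 0.050978
  f_4 = 0.0411719
Weight by the priors:
  P(Z=1)·f_1 = 0.24 × 0.10567 = 0.0253607
  P(Z=2)·f_2 = 0.24 × 0.0884935 = 0.0212385
  P(Z=3)·f_3 = 0.25 × 0.050978 = 0.0127445
  P(Z=4)·f_4 = 0.27 × 0.0411719 = 0.0111164
Denominator: 0.0253607 + 0.0212385 + 0.0127445 + 0.0111164 = 0.0704601
P(Population 1 | data) = 0.0253607 / 0.0704601 ≈ 0.3599

0.3599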